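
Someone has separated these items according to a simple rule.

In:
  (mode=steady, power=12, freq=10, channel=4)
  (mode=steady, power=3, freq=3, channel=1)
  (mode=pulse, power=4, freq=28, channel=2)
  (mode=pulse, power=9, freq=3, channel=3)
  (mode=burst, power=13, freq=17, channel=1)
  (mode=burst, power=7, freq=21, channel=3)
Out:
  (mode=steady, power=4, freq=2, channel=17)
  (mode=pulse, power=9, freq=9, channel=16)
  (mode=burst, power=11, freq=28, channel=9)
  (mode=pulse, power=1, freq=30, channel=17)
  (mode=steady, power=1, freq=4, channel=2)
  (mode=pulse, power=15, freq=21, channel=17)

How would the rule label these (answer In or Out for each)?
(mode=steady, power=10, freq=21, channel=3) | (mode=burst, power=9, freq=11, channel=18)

In, Out

The pattern is that an item is 'In' exactly when: channel ≤ 4 AND power ≥ 3.
(mode=steady, power=10, freq=21, channel=3) — channel = 3, power = 10, hence In.
(mode=burst, power=9, freq=11, channel=18) — channel = 18, power = 9, hence Out.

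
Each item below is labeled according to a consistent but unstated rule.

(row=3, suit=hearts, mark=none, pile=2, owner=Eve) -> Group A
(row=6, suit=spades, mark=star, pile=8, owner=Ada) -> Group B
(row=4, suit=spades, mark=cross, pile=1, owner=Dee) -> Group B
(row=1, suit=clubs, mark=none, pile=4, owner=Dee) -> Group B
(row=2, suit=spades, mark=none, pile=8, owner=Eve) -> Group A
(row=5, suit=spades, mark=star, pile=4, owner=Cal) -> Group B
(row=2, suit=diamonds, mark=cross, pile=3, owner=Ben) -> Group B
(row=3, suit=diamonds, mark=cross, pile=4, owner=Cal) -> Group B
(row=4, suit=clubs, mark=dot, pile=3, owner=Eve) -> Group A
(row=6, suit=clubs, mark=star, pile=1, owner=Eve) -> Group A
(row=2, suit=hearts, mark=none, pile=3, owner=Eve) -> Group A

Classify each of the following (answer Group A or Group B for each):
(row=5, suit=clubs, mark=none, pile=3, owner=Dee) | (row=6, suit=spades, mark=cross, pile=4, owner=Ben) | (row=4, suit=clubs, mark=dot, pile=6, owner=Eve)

The pattern is that an item is 'Group A' exactly when: owner is Eve.

Group B, Group B, Group A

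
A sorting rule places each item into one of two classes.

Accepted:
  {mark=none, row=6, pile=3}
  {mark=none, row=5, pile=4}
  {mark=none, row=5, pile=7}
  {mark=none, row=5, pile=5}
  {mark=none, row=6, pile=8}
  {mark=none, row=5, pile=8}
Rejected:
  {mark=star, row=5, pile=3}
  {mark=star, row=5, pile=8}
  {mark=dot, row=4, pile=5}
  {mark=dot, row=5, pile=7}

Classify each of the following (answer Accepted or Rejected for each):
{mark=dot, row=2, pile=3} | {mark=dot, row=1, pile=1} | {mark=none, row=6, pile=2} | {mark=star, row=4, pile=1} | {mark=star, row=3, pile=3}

The rule appears to be: mark is none.
{mark=dot, row=2, pile=3}: mark is dot, does not fit → Rejected. {mark=dot, row=1, pile=1}: mark is dot, does not fit → Rejected. {mark=none, row=6, pile=2}: mark is none, has this property → Accepted. {mark=star, row=4, pile=1}: mark is star, does not fit → Rejected. {mark=star, row=3, pile=3}: mark is star, does not fit → Rejected.

Rejected, Rejected, Accepted, Rejected, Rejected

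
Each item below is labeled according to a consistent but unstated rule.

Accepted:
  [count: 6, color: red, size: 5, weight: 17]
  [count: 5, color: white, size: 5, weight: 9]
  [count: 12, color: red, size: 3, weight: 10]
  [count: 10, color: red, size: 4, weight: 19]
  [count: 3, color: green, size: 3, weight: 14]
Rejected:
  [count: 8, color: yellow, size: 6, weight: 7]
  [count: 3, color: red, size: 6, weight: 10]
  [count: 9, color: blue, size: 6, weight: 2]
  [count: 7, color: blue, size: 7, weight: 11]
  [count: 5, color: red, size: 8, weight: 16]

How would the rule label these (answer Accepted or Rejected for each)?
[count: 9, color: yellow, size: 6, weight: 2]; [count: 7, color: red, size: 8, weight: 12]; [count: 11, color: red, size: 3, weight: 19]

Rejected, Rejected, Accepted

The simplest hypothesis consistent with all the labels is: size ≤ 5.
[count: 9, color: yellow, size: 6, weight: 2] — size = 6, hence Rejected. [count: 7, color: red, size: 8, weight: 12] — size = 8, hence Rejected. [count: 11, color: red, size: 3, weight: 19] — size = 3, hence Accepted.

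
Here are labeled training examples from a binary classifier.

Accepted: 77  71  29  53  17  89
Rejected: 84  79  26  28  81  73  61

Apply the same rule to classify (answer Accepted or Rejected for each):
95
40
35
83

Accepted, Rejected, Accepted, Accepted

Every 'Accepted' example satisfies: ≡ 5 (mod 6). None of the 'Rejected' examples do.
95: Accepted (95 mod 6 = 5). 40: Rejected (40 mod 6 = 4). 35: Accepted (35 mod 6 = 5). 83: Accepted (83 mod 6 = 5).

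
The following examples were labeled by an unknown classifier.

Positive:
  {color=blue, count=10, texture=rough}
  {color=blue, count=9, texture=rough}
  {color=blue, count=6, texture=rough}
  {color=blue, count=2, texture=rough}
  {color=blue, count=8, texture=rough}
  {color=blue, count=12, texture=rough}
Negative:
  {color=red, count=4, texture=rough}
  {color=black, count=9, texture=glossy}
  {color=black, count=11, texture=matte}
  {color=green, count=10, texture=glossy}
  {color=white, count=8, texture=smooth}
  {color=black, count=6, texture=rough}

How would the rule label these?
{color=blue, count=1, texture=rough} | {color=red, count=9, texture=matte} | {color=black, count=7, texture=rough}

Positive, Negative, Negative

The common property of the 'Positive' items is: color is blue. No 'Negative' item has it.
{color=blue, count=1, texture=rough} — color is blue, hence Positive.
{color=red, count=9, texture=matte} — color is red, hence Negative.
{color=black, count=7, texture=rough} — color is black, hence Negative.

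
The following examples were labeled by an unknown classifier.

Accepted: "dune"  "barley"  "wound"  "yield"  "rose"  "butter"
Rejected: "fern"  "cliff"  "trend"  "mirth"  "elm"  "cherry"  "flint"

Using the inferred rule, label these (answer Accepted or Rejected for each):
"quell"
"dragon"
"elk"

Accepted, Accepted, Rejected

The simplest hypothesis consistent with all the labels is: has ≥ 2 vowels.
"quell": 2 vowels, checks out → Accepted. "dragon": 2 vowels, checks out → Accepted. "elk": 1 vowel, doesn't match → Rejected.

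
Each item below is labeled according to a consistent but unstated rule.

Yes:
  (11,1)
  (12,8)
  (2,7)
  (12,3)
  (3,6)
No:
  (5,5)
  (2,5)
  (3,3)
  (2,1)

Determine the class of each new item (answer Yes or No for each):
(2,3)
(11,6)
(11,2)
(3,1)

No, Yes, Yes, No

All 'Yes' examples share one property — max ≥ 6 — and every 'No' example lacks it.
(2,3): max 3, fails the rule → No.
(11,6): max 11, checks out → Yes.
(11,2): max 11, checks out → Yes.
(3,1): max 3, fails the rule → No.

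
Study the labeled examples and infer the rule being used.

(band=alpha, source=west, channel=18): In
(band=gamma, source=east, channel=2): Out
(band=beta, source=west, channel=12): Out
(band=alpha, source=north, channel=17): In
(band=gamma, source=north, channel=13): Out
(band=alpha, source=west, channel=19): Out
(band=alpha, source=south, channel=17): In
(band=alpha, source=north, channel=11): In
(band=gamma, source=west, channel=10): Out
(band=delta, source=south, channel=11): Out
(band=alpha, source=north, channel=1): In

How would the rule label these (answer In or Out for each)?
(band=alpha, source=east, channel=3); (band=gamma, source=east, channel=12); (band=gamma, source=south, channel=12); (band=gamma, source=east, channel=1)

The classifier is using: band is alpha AND channel ≤ 18.
In: (band=alpha, source=east, channel=3), since band is alpha, channel = 3. Out: (band=gamma, source=east, channel=12), since band is gamma, channel = 12. Out: (band=gamma, source=south, channel=12), since band is gamma, channel = 12. Out: (band=gamma, source=east, channel=1), since band is gamma, channel = 1.

In, Out, Out, Out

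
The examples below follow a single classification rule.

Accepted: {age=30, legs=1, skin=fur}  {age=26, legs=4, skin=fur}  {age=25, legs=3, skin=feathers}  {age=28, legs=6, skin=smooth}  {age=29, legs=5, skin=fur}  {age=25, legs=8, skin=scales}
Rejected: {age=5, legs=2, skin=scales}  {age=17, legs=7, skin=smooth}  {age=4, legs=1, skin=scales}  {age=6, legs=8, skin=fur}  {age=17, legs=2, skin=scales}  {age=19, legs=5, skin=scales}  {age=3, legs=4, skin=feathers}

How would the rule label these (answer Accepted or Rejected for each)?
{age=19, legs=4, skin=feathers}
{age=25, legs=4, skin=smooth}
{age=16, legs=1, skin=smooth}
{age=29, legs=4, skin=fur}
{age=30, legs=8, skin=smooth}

Rejected, Accepted, Rejected, Accepted, Accepted

The rule appears to be: age ≥ 25.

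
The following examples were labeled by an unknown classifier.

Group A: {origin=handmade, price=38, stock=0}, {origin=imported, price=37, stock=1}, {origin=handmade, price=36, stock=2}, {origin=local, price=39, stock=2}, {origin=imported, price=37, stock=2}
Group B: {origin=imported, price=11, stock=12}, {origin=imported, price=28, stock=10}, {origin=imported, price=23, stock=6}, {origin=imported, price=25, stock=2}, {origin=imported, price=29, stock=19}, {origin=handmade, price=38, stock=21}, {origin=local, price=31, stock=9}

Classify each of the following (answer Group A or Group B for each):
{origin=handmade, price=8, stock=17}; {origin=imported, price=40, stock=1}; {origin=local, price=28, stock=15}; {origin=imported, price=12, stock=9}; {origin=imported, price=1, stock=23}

Group B, Group A, Group B, Group B, Group B

The simplest hypothesis consistent with all the labels is: stock ≤ 2 AND price ≥ 28.
{origin=handmade, price=8, stock=17} → stock = 17, price = 8 → Group B. {origin=imported, price=40, stock=1} → stock = 1, price = 40 → Group A. {origin=local, price=28, stock=15} → stock = 15, price = 28 → Group B. {origin=imported, price=12, stock=9} → stock = 9, price = 12 → Group B. {origin=imported, price=1, stock=23} → stock = 23, price = 1 → Group B.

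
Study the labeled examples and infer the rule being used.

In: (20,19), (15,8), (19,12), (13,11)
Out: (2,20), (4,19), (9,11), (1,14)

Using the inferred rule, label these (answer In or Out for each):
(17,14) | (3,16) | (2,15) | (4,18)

The distinguishing property — first > second — holds for all the 'In' cases and none of the 'Out' cases.
(17,14): In (17 > 14).
(3,16): Out (3 < 16).
(2,15): Out (2 < 15).
(4,18): Out (4 < 18).

In, Out, Out, Out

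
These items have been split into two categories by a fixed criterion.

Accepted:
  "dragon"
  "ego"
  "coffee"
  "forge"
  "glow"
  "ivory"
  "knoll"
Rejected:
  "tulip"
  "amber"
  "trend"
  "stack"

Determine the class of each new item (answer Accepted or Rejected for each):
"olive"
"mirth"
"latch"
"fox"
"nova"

Accepted, Rejected, Rejected, Accepted, Accepted

The pattern is that an item is 'Accepted' exactly when: contains 'o'.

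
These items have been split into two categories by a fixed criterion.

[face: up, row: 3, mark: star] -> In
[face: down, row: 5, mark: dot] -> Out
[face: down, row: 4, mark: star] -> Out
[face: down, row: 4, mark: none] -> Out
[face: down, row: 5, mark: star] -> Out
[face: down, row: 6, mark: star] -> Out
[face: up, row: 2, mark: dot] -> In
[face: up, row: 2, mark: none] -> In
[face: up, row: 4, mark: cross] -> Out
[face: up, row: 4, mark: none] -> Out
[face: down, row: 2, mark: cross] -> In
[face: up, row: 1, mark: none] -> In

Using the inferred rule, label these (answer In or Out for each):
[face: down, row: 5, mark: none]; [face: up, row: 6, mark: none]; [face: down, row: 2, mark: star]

A rule that fits every label: row ≤ 3 — true of each 'In' example, false of each 'Out' one.

Out, Out, In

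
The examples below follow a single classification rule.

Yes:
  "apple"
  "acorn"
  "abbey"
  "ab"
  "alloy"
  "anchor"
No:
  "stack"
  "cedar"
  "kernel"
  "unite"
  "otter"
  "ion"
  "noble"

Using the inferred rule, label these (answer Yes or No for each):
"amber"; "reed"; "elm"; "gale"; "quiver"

A rule that fits every label: starts with 'a' — true of each 'Yes' example, false of each 'No' one.
Yes: "amber", since starts with 'a'.
No: "reed", since starts with 'r'.
No: "elm", since starts with 'e'.
No: "gale", since starts with 'g'.
No: "quiver", since starts with 'q'.

Yes, No, No, No, No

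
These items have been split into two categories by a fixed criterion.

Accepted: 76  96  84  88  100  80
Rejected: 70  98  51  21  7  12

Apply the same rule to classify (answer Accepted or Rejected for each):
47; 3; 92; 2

The rule appears to be: multiple of 4 AND at least 21.

Rejected, Rejected, Accepted, Rejected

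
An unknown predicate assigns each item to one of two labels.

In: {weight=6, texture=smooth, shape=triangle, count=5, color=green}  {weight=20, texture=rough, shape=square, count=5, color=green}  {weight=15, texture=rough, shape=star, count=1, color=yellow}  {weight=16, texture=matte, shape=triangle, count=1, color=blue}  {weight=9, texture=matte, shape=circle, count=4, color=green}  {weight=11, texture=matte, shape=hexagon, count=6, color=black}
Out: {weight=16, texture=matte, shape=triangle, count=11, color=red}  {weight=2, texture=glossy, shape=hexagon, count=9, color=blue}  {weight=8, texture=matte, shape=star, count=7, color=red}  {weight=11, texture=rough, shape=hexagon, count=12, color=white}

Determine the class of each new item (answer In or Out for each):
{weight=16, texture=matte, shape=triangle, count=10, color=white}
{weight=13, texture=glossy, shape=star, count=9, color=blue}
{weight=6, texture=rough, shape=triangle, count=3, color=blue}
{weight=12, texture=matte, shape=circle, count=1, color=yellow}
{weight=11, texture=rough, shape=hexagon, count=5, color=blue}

Out, Out, In, In, In

The pattern is that an item is 'In' exactly when: count ≤ 6.
Out: {weight=16, texture=matte, shape=triangle, count=10, color=white}, since count = 10.
Out: {weight=13, texture=glossy, shape=star, count=9, color=blue}, since count = 9.
In: {weight=6, texture=rough, shape=triangle, count=3, color=blue}, since count = 3.
In: {weight=12, texture=matte, shape=circle, count=1, color=yellow}, since count = 1.
In: {weight=11, texture=rough, shape=hexagon, count=5, color=blue}, since count = 5.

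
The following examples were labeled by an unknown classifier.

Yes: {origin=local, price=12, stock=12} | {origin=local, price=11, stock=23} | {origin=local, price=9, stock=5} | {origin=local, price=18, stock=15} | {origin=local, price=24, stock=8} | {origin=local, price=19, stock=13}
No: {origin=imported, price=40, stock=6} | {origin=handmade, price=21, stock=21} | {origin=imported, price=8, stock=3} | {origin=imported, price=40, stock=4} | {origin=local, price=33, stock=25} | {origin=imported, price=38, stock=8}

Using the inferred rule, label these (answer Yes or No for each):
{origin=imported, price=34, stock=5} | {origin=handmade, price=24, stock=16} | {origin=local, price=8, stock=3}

No, No, Yes

The rule appears to be: origin is local AND price ≤ 24.
{origin=imported, price=34, stock=5}: origin is imported, price = 34 — doesn't match, so No.
{origin=handmade, price=24, stock=16}: origin is handmade, price = 24 — doesn't match, so No.
{origin=local, price=8, stock=3}: origin is local, price = 8 — satisfies this, so Yes.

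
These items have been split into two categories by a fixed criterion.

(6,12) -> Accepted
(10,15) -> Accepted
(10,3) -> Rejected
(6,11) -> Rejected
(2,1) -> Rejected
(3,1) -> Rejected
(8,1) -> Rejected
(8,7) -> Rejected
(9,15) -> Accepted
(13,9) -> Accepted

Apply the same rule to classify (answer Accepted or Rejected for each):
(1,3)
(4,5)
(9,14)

All 'Accepted' examples share one property — sum ≥ 18 — and every 'Rejected' example lacks it.

Rejected, Rejected, Accepted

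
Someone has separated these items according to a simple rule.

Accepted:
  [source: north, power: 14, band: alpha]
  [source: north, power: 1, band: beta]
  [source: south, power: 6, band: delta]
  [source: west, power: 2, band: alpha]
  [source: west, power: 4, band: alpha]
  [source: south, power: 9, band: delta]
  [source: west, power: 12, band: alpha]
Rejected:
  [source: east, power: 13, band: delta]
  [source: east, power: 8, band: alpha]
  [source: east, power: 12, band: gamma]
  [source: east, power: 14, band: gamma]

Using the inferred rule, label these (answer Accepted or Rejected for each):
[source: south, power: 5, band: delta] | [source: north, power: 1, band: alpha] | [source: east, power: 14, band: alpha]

Accepted, Accepted, Rejected

All 'Accepted' examples share one property — source is not east — and every 'Rejected' example lacks it.
[source: south, power: 5, band: delta]: Accepted (source is south). [source: north, power: 1, band: alpha]: Accepted (source is north). [source: east, power: 14, band: alpha]: Rejected (source is east).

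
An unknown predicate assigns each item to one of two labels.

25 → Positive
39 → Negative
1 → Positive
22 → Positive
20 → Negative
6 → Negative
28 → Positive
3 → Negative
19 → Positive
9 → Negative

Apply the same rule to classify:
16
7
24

Positive, Positive, Negative

A rule that fits every label: ≡ 1 (mod 3) — true of each 'Positive' example, false of each 'Negative' one.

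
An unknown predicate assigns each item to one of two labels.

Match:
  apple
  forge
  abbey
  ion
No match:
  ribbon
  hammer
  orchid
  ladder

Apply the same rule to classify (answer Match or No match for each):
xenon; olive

Rule: odd length. This holds for each 'Match' example and fails for each 'No match' one.

Match, Match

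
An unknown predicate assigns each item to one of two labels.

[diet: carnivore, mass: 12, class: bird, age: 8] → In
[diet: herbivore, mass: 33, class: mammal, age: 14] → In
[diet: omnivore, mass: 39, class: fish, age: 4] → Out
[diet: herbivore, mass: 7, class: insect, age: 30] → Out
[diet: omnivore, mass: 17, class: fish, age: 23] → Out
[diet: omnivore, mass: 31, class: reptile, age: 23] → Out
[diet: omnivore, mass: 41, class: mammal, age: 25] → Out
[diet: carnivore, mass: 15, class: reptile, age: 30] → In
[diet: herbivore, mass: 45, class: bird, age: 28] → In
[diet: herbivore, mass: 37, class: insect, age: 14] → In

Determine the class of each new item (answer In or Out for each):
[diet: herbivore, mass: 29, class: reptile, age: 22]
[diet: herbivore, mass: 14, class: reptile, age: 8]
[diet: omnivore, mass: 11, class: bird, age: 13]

In, In, Out

A rule that fits every label: diet is not omnivore AND mass ≥ 12 — true of each 'In' example, false of each 'Out' one.
[diet: herbivore, mass: 29, class: reptile, age: 22]: In (diet is herbivore, mass = 29). [diet: herbivore, mass: 14, class: reptile, age: 8]: In (diet is herbivore, mass = 14). [diet: omnivore, mass: 11, class: bird, age: 13]: Out (diet is omnivore, mass = 11).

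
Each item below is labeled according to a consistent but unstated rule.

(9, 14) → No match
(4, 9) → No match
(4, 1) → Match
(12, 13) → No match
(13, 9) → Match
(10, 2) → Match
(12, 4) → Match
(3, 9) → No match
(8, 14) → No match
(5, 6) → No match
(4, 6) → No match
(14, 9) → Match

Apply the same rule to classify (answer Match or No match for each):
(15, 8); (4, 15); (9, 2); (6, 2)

The rule appears to be: first > second.
(15, 8) — 15 > 8, hence Match. (4, 15) — 4 < 15, hence No match. (9, 2) — 9 > 2, hence Match. (6, 2) — 6 > 2, hence Match.

Match, No match, Match, Match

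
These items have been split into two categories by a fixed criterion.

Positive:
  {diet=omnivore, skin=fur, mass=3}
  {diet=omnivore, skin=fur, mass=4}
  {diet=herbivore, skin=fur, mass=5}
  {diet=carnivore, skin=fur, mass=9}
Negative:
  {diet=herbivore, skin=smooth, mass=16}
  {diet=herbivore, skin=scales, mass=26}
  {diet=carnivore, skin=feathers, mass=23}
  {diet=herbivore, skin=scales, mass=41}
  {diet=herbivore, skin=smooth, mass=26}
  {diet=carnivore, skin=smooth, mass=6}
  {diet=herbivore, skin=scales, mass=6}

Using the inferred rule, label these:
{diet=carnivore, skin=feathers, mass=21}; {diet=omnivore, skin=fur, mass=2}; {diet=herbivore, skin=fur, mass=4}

Negative, Positive, Positive

A rule that fits every label: skin is fur — true of each 'Positive' example, false of each 'Negative' one.
{diet=carnivore, skin=feathers, mass=21}: skin is feathers — does not fit, so Negative.
{diet=omnivore, skin=fur, mass=2}: skin is fur — qualifies, so Positive.
{diet=herbivore, skin=fur, mass=4}: skin is fur — qualifies, so Positive.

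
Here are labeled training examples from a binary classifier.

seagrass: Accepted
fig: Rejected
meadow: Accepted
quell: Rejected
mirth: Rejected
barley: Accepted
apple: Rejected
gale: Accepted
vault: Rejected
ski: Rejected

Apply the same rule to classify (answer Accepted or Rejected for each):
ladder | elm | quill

Accepted, Rejected, Rejected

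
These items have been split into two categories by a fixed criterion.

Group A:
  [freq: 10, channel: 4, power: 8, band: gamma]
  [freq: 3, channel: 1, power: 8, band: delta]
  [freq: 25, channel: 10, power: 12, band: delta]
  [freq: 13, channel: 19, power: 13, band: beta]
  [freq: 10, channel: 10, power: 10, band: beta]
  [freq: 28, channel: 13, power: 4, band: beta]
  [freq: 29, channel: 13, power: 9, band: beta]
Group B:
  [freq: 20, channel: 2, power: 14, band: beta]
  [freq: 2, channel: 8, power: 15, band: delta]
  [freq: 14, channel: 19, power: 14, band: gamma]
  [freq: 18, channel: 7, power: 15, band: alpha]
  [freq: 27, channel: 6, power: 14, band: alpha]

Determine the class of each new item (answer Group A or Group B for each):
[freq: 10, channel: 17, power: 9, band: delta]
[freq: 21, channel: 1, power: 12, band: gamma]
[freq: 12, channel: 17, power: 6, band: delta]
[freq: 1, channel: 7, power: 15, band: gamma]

Group A, Group A, Group A, Group B

'Group A' ⟺ power ≤ 13.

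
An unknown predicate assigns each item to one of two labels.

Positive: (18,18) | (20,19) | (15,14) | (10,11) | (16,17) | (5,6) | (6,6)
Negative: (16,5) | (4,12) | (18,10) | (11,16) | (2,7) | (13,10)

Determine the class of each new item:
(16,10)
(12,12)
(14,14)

Negative, Positive, Positive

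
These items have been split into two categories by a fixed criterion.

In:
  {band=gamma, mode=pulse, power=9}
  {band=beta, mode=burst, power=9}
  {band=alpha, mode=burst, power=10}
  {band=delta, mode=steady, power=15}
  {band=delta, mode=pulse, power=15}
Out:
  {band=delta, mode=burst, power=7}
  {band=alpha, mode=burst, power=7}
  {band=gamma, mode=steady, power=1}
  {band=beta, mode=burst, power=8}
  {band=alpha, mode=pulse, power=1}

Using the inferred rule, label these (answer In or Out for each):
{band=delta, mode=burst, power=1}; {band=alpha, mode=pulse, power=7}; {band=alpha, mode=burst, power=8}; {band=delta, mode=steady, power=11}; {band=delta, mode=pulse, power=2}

The distinguishing property — power ≥ 9 — holds for all the 'In' cases and none of the 'Out' cases.
{band=delta, mode=burst, power=1}: power = 1, doesn't match → Out.
{band=alpha, mode=pulse, power=7}: power = 7, doesn't match → Out.
{band=alpha, mode=burst, power=8}: power = 8, doesn't match → Out.
{band=delta, mode=steady, power=11}: power = 11, matches → In.
{band=delta, mode=pulse, power=2}: power = 2, doesn't match → Out.

Out, Out, Out, In, Out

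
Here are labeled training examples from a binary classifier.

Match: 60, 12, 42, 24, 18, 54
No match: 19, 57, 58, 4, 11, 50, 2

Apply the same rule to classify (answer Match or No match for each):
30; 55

Match, No match

The classifier is using: multiple of 6.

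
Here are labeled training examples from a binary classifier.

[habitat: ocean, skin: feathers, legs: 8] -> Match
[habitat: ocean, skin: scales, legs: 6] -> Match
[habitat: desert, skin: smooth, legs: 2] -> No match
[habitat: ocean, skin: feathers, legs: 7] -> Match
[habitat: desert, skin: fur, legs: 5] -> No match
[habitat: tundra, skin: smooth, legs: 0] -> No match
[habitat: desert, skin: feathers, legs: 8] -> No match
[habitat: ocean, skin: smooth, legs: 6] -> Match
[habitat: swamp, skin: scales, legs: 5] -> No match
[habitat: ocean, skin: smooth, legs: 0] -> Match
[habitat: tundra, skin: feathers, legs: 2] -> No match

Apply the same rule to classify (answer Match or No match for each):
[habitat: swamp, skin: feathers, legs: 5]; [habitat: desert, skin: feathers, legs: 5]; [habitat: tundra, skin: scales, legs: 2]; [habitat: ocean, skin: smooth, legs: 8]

No match, No match, No match, Match

Rule: habitat is ocean. This holds for each 'Match' example and fails for each 'No match' one.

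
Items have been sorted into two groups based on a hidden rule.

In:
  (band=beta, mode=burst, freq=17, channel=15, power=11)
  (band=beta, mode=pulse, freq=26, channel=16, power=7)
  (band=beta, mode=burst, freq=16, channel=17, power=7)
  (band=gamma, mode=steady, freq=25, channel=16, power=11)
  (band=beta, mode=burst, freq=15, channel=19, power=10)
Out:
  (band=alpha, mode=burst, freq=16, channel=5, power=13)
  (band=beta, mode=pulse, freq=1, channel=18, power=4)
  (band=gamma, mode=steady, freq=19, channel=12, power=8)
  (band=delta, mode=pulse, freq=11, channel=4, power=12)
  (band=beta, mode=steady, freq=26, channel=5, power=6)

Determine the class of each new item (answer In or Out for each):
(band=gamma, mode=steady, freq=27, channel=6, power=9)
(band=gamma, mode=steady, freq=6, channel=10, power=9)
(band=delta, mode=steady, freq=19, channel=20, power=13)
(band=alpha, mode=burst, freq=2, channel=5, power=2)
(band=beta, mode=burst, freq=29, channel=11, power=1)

Out, Out, In, Out, Out

Rule: freq ≥ 11 AND channel ≥ 15. This holds for each 'In' example and fails for each 'Out' one.
Out: (band=gamma, mode=steady, freq=27, channel=6, power=9), since freq = 27, channel = 6.
Out: (band=gamma, mode=steady, freq=6, channel=10, power=9), since freq = 6, channel = 10.
In: (band=delta, mode=steady, freq=19, channel=20, power=13), since freq = 19, channel = 20.
Out: (band=alpha, mode=burst, freq=2, channel=5, power=2), since freq = 2, channel = 5.
Out: (band=beta, mode=burst, freq=29, channel=11, power=1), since freq = 29, channel = 11.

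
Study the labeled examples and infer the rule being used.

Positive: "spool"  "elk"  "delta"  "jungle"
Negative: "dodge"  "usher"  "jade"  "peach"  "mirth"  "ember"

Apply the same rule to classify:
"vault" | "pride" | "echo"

Positive, Negative, Negative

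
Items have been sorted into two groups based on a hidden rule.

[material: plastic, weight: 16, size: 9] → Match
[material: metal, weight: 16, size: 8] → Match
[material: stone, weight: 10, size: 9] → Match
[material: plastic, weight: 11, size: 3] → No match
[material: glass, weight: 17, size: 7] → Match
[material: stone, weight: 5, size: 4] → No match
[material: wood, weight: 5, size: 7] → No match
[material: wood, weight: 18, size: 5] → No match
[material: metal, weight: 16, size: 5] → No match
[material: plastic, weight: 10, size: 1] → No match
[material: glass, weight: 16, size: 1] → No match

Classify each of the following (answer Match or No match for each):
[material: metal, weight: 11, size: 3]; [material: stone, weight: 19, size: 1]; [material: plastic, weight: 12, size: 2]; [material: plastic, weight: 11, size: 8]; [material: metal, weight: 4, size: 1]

No match, No match, No match, Match, No match

All 'Match' examples share one property — size ≥ 7 AND weight ≥ 10 — and every 'No match' example lacks it.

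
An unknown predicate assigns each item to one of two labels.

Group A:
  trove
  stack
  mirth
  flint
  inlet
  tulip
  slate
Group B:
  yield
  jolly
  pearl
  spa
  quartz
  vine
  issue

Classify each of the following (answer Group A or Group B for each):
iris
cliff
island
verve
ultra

Group B, Group B, Group B, Group B, Group A

The rule appears to be: odd length AND contains 't'.
iris: length 4, no 't' — fails this test, so Group B.
cliff: length 5, no 't' — fails this test, so Group B.
island: length 6, no 't' — fails this test, so Group B.
verve: length 5, no 't' — fails this test, so Group B.
ultra: length 5, has 't' — satisfies this, so Group A.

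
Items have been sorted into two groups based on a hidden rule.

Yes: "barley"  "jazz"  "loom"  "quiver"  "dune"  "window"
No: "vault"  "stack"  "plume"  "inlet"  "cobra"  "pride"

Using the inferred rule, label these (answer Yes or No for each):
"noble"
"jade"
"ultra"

Every 'Yes' example satisfies: even length. None of the 'No' examples do.
"noble": No (length 5).
"jade": Yes (length 4).
"ultra": No (length 5).

No, Yes, No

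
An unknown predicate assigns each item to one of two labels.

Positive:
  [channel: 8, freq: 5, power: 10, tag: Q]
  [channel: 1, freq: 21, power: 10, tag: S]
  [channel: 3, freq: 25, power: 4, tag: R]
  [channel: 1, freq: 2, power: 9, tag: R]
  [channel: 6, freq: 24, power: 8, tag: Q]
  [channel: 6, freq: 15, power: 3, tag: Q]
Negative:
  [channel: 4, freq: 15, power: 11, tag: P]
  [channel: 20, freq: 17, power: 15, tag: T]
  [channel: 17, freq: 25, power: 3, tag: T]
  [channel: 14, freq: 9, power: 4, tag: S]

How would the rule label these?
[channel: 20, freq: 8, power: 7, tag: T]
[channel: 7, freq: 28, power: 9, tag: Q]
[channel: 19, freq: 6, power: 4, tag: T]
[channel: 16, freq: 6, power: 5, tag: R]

The pattern is that an item is 'Positive' exactly when: tag is Q OR channel ≤ 3.
[channel: 20, freq: 8, power: 7, tag: T]: tag is T, channel = 20, fails the rule → Negative. [channel: 7, freq: 28, power: 9, tag: Q]: tag is Q, channel = 7, fits → Positive. [channel: 19, freq: 6, power: 4, tag: T]: tag is T, channel = 19, fails the rule → Negative. [channel: 16, freq: 6, power: 5, tag: R]: tag is R, channel = 16, fails the rule → Negative.

Negative, Positive, Negative, Negative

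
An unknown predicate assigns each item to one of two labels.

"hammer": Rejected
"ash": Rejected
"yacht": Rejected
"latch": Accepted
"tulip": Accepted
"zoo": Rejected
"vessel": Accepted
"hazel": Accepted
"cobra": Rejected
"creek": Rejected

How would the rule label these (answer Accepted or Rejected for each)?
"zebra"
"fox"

Rejected, Rejected

One predicate separates the groups cleanly: contains 'l'.
"zebra": no 'l', fails this test → Rejected.
"fox": no 'l', fails this test → Rejected.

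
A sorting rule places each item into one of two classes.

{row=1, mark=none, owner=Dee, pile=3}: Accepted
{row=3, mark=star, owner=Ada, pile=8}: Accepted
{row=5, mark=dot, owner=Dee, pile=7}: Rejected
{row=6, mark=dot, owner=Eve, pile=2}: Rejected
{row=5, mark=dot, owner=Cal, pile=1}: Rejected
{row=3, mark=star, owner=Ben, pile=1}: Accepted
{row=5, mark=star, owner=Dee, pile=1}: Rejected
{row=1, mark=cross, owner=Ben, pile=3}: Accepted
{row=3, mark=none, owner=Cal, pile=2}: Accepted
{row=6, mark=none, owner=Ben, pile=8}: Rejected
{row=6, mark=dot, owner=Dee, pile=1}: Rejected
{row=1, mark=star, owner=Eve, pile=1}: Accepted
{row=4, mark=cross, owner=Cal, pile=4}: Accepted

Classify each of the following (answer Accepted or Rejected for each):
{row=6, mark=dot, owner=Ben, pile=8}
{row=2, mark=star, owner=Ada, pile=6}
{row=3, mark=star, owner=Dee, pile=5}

Rejected, Accepted, Accepted

The simplest hypothesis consistent with all the labels is: row ≤ 4.
{row=6, mark=dot, owner=Ben, pile=8}: row = 6, lacks this property → Rejected.
{row=2, mark=star, owner=Ada, pile=6}: row = 2, checks out → Accepted.
{row=3, mark=star, owner=Dee, pile=5}: row = 3, checks out → Accepted.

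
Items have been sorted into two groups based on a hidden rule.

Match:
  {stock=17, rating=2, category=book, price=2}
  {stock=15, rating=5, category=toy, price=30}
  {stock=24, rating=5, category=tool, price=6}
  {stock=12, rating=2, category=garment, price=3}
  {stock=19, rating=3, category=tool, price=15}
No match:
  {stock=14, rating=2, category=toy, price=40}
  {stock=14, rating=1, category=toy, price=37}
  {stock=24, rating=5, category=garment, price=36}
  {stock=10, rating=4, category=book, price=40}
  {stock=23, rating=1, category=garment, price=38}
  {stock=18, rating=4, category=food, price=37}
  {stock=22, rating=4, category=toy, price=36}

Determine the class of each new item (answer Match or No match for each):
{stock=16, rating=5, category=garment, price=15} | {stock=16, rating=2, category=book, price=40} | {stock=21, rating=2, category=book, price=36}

Match, No match, No match

'Match' ⟺ price ≤ 30.
{stock=16, rating=5, category=garment, price=15} — price = 15, hence Match. {stock=16, rating=2, category=book, price=40} — price = 40, hence No match. {stock=21, rating=2, category=book, price=36} — price = 36, hence No match.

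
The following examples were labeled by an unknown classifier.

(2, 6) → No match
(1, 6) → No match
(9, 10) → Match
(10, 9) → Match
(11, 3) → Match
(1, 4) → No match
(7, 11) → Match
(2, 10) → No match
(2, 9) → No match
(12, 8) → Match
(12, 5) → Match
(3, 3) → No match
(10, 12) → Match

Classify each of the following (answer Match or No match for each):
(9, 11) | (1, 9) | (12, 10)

'Match' ⟺ sum ≥ 14.

Match, No match, Match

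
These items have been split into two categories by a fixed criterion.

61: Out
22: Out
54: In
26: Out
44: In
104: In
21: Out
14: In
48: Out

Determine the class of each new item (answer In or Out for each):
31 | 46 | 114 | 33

Rule: ends in digit 4. This holds for each 'In' example and fails for each 'Out' one.
31: last digit 1 — doesn't match, so Out.
46: last digit 6 — doesn't match, so Out.
114: last digit 4 — satisfies this, so In.
33: last digit 3 — doesn't match, so Out.

Out, Out, In, Out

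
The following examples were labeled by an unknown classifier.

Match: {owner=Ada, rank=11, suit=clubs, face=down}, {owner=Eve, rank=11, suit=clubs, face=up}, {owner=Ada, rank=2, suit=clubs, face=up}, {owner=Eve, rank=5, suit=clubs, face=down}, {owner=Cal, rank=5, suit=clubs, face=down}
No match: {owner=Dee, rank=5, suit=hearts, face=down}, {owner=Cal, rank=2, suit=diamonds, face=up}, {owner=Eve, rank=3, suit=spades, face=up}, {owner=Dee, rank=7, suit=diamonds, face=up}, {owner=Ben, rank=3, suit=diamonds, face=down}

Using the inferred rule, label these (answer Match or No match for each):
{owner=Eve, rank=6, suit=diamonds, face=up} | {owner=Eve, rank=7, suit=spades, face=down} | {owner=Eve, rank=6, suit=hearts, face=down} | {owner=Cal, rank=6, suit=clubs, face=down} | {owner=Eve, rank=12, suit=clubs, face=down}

No match, No match, No match, Match, Match

Every 'Match' example satisfies: suit is clubs. None of the 'No match' examples do.
No match: {owner=Eve, rank=6, suit=diamonds, face=up}, since suit is diamonds.
No match: {owner=Eve, rank=7, suit=spades, face=down}, since suit is spades.
No match: {owner=Eve, rank=6, suit=hearts, face=down}, since suit is hearts.
Match: {owner=Cal, rank=6, suit=clubs, face=down}, since suit is clubs.
Match: {owner=Eve, rank=12, suit=clubs, face=down}, since suit is clubs.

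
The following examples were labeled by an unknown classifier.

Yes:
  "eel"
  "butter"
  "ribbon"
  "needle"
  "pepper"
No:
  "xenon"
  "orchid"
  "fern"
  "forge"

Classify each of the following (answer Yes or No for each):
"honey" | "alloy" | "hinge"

No, Yes, No

The pattern is that an item is 'Yes' exactly when: has a double letter.
"honey": no doubled letter — does not fit, so No. "alloy": 'll' doubled — checks out, so Yes. "hinge": no doubled letter — does not fit, so No.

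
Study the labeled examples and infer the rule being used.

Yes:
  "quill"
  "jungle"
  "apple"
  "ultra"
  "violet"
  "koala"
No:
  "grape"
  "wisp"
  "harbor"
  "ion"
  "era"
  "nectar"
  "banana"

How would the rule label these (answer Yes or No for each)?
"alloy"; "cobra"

Yes, No

The distinguishing property — contains 'l' — holds for all the 'Yes' cases and none of the 'No' cases.
"alloy": has 'l' — matches, so Yes.
"cobra": no 'l' — doesn't match, so No.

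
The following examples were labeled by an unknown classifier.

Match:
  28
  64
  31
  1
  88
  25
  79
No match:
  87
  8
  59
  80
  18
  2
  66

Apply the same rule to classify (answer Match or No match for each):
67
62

Match, No match

'Match' ⟺ ≡ 1 (mod 3).
Match: 67, since 67 mod 3 = 1.
No match: 62, since 62 mod 3 = 2.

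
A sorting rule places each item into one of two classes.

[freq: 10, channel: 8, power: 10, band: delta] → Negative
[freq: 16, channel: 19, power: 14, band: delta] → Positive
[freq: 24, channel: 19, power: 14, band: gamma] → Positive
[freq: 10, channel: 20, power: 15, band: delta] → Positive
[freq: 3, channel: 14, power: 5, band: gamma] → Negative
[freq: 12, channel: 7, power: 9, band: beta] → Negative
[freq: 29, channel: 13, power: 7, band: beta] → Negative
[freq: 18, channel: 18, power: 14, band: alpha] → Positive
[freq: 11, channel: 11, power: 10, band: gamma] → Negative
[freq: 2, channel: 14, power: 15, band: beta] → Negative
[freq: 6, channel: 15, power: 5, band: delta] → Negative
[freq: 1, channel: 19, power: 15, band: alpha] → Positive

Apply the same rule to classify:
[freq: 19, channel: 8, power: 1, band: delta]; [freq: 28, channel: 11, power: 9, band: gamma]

Negative, Negative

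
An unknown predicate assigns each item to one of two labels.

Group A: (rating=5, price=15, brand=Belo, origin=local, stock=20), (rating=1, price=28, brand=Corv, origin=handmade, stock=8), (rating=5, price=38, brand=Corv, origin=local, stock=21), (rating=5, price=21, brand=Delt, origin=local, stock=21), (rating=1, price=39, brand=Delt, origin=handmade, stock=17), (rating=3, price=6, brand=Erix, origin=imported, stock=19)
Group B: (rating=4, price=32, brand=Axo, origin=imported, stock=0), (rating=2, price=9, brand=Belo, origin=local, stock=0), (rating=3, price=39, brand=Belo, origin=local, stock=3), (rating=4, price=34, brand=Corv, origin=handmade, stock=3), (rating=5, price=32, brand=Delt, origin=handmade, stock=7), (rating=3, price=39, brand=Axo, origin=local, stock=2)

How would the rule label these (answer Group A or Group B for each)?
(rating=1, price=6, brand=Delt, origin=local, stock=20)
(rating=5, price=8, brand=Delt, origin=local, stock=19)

Group A, Group A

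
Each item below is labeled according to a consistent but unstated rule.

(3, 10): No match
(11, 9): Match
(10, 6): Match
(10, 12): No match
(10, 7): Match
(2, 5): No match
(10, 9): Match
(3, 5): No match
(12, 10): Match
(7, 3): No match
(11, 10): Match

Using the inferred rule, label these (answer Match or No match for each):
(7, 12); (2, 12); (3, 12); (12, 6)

No match, No match, No match, Match

A rule that fits every label: first > second AND sum ≥ 13 — true of each 'Match' example, false of each 'No match' one.
(7, 12): 7 < 12, 7+12 = 19 — does not satisfy this, so No match. (2, 12): 2 < 12, 2+12 = 14 — does not satisfy this, so No match. (3, 12): 3 < 12, 3+12 = 15 — does not satisfy this, so No match. (12, 6): 12 > 6, 12+6 = 18 — matches, so Match.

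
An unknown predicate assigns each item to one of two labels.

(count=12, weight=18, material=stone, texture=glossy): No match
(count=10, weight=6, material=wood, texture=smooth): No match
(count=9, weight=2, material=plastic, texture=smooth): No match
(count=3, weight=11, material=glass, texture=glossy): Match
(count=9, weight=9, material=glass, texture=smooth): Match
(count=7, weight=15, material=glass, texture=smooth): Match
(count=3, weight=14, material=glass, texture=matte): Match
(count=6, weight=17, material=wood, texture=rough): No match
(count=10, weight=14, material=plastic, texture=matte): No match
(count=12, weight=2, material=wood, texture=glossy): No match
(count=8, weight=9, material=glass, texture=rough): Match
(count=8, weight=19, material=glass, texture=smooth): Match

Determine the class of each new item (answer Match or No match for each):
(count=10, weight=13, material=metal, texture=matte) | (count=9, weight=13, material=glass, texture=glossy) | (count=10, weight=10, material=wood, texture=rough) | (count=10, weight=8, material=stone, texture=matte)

No match, Match, No match, No match

The pattern is that an item is 'Match' exactly when: material is glass.
(count=10, weight=13, material=metal, texture=matte): material is metal — does not pass, so No match. (count=9, weight=13, material=glass, texture=glossy): material is glass — meets the rule, so Match. (count=10, weight=10, material=wood, texture=rough): material is wood — does not pass, so No match. (count=10, weight=8, material=stone, texture=matte): material is stone — does not pass, so No match.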